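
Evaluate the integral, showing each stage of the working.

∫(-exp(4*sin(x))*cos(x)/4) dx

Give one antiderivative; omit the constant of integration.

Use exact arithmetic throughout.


Step 1. Substitute u = sin(x), turning ∫(-exp(4*sin(x))*cos(x)/4) dx into ∫(-exp(4*u)/4) du: now ∫(-exp(4*u)/4) du.
Step 2. Evaluate the standard form: now -exp(4*u)/16.
Step 3. Substitute back u = sin(x): now -exp(4*sin(x))/16.
Answer: -exp(4*sin(x))/16.


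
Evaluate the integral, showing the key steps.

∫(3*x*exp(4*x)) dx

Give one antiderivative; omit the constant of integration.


Step 1. Integrate ∫(3*x*exp(4*x)) dx by parts with u = x, dv = (3*exp(4*x)) dx, so v = 3*exp(4*x)/4: now 3*x*exp(4*x)/4 + ∫(-3*exp(4*x)/4) dx.
Step 2. Evaluate the standard form: now 3*x*exp(4*x)/4 - 3*exp(4*x)/16.
Answer: 3*x*exp(4*x)/4 - 3*exp(4*x)/16.


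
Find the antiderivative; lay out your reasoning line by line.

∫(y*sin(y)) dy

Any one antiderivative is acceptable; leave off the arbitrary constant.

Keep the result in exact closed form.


Step 1. Integrate ∫(y*sin(y)) dy by parts with u = y, dv = (sin(y)) dy, so v = -cos(y): now -y*cos(y) + ∫(cos(y)) dy.
Step 2. Evaluate the standard form: now -y*cos(y) + sin(y).
Answer: -y*cos(y) + sin(y).


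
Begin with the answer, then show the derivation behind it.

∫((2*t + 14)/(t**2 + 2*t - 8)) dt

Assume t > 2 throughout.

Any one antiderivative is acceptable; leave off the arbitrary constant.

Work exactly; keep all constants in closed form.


The answer is 3*log(t - 2) - log(t + 4).
Step 1. Decompose ∫((2*t + 14)/(t**2 + 2*t - 8)) dt by partial fractions, (2*t + 14)/(t**2 + 2*t - 8) = -1/(t + 4) + 3/(t - 2): now ∫(3/(t - 2)) dt + ∫(-1/(t + 4)) dt.
Step 2. Evaluate the standard form [assuming t > 2]: now 3*log(t - 2) + ∫(-1/(t + 4)) dt.
Step 3. Evaluate the standard form [assuming t > -4]: now 3*log(t - 2) - log(t + 4).
Answer: 3*log(t - 2) - log(t + 4).


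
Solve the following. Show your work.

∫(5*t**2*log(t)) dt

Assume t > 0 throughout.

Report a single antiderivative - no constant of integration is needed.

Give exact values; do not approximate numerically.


Step 1. Integrate ∫(5*t**2*log(t)) dt by parts with u = log(t), dv = (5*t**2) dt, so v = 5*t**3/3 [assuming t > 0]: now 5*t**3*log(t)/3 + ∫(-5*t**2/3) dt.
Step 2. Evaluate the standard form: now 5*t**3*log(t)/3 - 5*t**3/9.
Answer: 5*t**3*log(t)/3 - 5*t**3/9.


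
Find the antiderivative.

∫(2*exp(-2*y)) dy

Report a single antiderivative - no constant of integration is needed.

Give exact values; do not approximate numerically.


Answer: -exp(-2*y).


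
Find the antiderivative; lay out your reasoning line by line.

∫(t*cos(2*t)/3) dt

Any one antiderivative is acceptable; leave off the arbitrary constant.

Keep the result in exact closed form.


Step 1. Integrate ∫(t*cos(2*t)/3) dt by parts with u = t, dv = (cos(2*t)/3) dt, so v = sin(2*t)/6: now t*sin(2*t)/6 + ∫(-sin(2*t)/6) dt.
Step 2. Evaluate the standard form: now t*sin(2*t)/6 + cos(2*t)/12.
Answer: t*sin(2*t)/6 + cos(2*t)/12.


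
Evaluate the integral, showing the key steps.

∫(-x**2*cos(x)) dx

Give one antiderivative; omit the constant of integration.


Step 1. Integrate ∫(-x**2*cos(x)) dx by parts with u = x**2, dv = (-cos(x)) dx, so v = -sin(x): now -x**2*sin(x) + ∫(2*x*sin(x)) dx.
Step 2. Integrate ∫(2*x*sin(x)) dx by parts with u = x, dv = (2*sin(x)) dx, so v = -2*cos(x): now -x**2*sin(x) - 2*x*cos(x) + ∫(2*cos(x)) dx.
Step 3. Evaluate the standard form: now -x**2*sin(x) - 2*x*cos(x) + 2*sin(x).
Answer: -x**2*sin(x) - 2*x*cos(x) + 2*sin(x).


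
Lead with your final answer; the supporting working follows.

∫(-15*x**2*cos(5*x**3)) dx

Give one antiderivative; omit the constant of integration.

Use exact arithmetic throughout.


The answer is -sin(5*x**3).
Step 1. Substitute u = x**3, turning ∫(-15*x**2*cos(5*x**3)) dx into ∫(-5*cos(5*u)) du: now ∫(-5*cos(5*u)) du.
Step 2. Evaluate the standard form: now -sin(5*u).
Step 3. Substitute back u = x**3: now -sin(5*x**3).
Answer: -sin(5*x**3).


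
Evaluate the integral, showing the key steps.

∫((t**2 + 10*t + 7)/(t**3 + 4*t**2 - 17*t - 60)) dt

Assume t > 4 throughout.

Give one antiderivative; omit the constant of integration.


Step 1. Decompose ∫((t**2 + 10*t + 7)/(t**3 + 4*t**2 - 17*t - 60)) dt by partial fractions, (t**2 + 10*t + 7)/(t**3 + 4*t**2 - 17*t - 60) = -1/(t + 5) + 1/(t + 3) + 1/(t - 4): now ∫(1/(t - 4)) dt + ∫(1/(t + 3)) dt + ∫(-1/(t + 5)) dt.
Step 2. Evaluate the standard form [assuming t > -5]: now -log(t + 5) + ∫(1/(t - 4)) dt + ∫(1/(t + 3)) dt.
Step 3. Evaluate the standard form [assuming t > 4]: now log(t - 4) - log(t + 5) + ∫(1/(t + 3)) dt.
Step 4. Evaluate the standard form [assuming t > -3]: now log(t - 4) + log(t + 3) - log(t + 5).
Answer: log(t - 4) + log(t + 3) - log(t + 5).


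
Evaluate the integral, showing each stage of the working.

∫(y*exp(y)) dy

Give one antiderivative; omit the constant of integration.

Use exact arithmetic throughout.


Step 1. Integrate ∫(y*exp(y)) dy by parts with u = y, dv = (exp(y)) dy, so v = exp(y): now y*exp(y) + ∫(-exp(y)) dy.
Step 2. Evaluate the standard form: now y*exp(y) - exp(y).
Answer: y*exp(y) - exp(y).


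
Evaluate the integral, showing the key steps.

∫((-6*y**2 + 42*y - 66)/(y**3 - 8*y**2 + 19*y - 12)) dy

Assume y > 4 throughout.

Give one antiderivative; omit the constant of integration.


Step 1. Decompose ∫((-6*y**2 + 42*y - 66)/(y**3 - 8*y**2 + 19*y - 12)) dy by partial fractions, (-6*y**2 + 42*y - 66)/(y**3 - 8*y**2 + 19*y - 12) = -5/(y - 1) - 3/(y - 3) + 2/(y - 4): now ∫(2/(y - 4)) dy + ∫(-3/(y - 3)) dy + ∫(-5/(y - 1)) dy.
Step 2. Evaluate the standard form [assuming y > 3]: now -3*log(y - 3) + ∫(2/(y - 4)) dy + ∫(-5/(y - 1)) dy.
Step 3. Evaluate the standard form [assuming y > 1]: now -3*log(y - 3) - 5*log(y - 1) + ∫(2/(y - 4)) dy.
Step 4. Evaluate the standard form [assuming y > 4]: now 2*log(y - 4) - 3*log(y - 3) - 5*log(y - 1).
Answer: 2*log(y - 4) - 3*log(y - 3) - 5*log(y - 1).


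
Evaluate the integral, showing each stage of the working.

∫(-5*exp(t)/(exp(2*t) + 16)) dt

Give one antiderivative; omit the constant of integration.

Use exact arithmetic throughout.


Step 1. Substitute u = exp(t), turning ∫(-5*exp(t)/(exp(2*t) + 16)) dt into ∫(-5/(u**2 + 16)) du: now ∫(-5/(u**2 + 16)) du.
Step 2. Evaluate the standard form: now -5*atan(u/4)/4.
Step 3. Substitute back u = exp(t): now -5*atan(exp(t)/4)/4.
Answer: -5*atan(exp(t)/4)/4.


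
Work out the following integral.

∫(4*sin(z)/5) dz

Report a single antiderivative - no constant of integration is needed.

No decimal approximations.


Answer: -4*cos(z)/5.


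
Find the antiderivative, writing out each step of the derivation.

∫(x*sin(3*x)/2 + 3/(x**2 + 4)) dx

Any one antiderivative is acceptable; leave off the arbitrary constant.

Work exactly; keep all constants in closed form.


Step 1. Rewrite: now ∫(x*sin(3*x)/2) dx + ∫(3/(x**2 + 4)) dx.
Step 2. Evaluate the standard form: now 3*atan(x/2)/2 + ∫(x*sin(3*x)/2) dx.
Step 3. Integrate ∫(x*sin(3*x)/2) dx by parts with u = x, dv = (sin(3*x)/2) dx, so v = -cos(3*x)/6: now -x*cos(3*x)/6 + 3*atan(x/2)/2 + ∫(cos(3*x)/6) dx.
Step 4. Evaluate the standard form: now -x*cos(3*x)/6 + sin(3*x)/18 + 3*atan(x/2)/2.
Answer: -x*cos(3*x)/6 + sin(3*x)/18 + 3*atan(x/2)/2.


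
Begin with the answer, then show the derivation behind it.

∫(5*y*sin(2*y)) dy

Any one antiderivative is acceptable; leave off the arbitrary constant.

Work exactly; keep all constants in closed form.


The answer is -5*y*cos(2*y)/2 + 5*sin(2*y)/4.
Step 1. Integrate ∫(5*y*sin(2*y)) dy by parts with u = y, dv = (5*sin(2*y)) dy, so v = -5*cos(2*y)/2: now -5*y*cos(2*y)/2 + ∫(5*cos(2*y)/2) dy.
Step 2. Evaluate the standard form: now -5*y*cos(2*y)/2 + 5*sin(2*y)/4.
Answer: -5*y*cos(2*y)/2 + 5*sin(2*y)/4.


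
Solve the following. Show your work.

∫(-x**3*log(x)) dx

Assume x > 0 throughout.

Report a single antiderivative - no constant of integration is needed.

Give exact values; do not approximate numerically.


Step 1. Integrate ∫(-x**3*log(x)) dx by parts with u = log(x), dv = (-x**3) dx, so v = -x**4/4 [assuming x > 0]: now -x**4*log(x)/4 + ∫(x**3/4) dx.
Step 2. Evaluate the standard form: now -x**4*log(x)/4 + x**4/16.
Answer: -x**4*log(x)/4 + x**4/16.


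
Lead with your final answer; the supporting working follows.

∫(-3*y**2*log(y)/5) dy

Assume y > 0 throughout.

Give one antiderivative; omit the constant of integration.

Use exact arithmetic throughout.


The answer is -y**3*log(y)/5 + y**3/15.
Step 1. Integrate ∫(-3*y**2*log(y)/5) dy by parts with u = log(y), dv = (-3*y**2/5) dy, so v = -y**3/5 [assuming y > 0]: now -y**3*log(y)/5 + ∫(y**2/5) dy.
Step 2. Evaluate the standard form: now -y**3*log(y)/5 + y**3/15.
Answer: -y**3*log(y)/5 + y**3/15.


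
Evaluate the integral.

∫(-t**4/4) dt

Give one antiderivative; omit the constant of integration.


Answer: -t**5/20.


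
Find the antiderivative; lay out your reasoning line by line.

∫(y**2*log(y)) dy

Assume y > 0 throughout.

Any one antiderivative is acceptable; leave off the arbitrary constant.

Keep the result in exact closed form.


Step 1. Integrate ∫(y**2*log(y)) dy by parts with u = log(y), dv = (y**2) dy, so v = y**3/3 [assuming y > 0]: now y**3*log(y)/3 + ∫(-y**2/3) dy.
Step 2. Evaluate the standard form: now y**3*log(y)/3 - y**3/9.
Answer: y**3*log(y)/3 - y**3/9.


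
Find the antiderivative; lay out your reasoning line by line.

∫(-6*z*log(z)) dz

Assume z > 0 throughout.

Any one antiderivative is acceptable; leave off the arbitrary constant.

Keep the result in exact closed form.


Step 1. Integrate ∫(-6*z*log(z)) dz by parts with u = log(z), dv = (-6*z) dz, so v = -3*z**2 [assuming z > 0]: now -3*z**2*log(z) + ∫(3*z) dz.
Step 2. Evaluate the standard form: now -3*z**2*log(z) + 3*z**2/2.
Answer: -3*z**2*log(z) + 3*z**2/2.


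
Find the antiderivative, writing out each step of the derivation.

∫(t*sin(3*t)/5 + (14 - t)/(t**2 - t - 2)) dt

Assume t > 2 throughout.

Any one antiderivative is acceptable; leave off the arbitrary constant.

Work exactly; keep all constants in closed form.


Step 1. Rewrite: now ∫(t*sin(3*t)/5) dt + ∫((14 - t)/(t**2 - t - 2)) dt.
Step 2. Integrate ∫(t*sin(3*t)/5) dt by parts with u = t, dv = (sin(3*t)/5) dt, so v = -cos(3*t)/15: now -t*cos(3*t)/15 + ∫((14 - t)/(t**2 - t - 2)) dt + ∫(cos(3*t)/15) dt.
Step 3. Evaluate the standard form: now -t*cos(3*t)/15 + sin(3*t)/45 + ∫((14 - t)/(t**2 - t - 2)) dt.
Step 4. Decompose ∫((14 - t)/(t**2 - t - 2)) dt by partial fractions, (14 - t)/(t**2 - t - 2) = -5/(t + 1) + 4/(t - 2): now -t*cos(3*t)/15 + sin(3*t)/45 + ∫(4/(t - 2)) dt + ∫(-5/(t + 1)) dt.
Step 5. Evaluate the standard form [assuming t > -1]: now -t*cos(3*t)/15 - 5*log(t + 1) + sin(3*t)/45 + ∫(4/(t - 2)) dt.
Step 6. Evaluate the standard form [assuming t > 2]: now -t*cos(3*t)/15 + 4*log(t - 2) - 5*log(t + 1) + sin(3*t)/45.
Answer: -t*cos(3*t)/15 + 4*log(t - 2) - 5*log(t + 1) + sin(3*t)/45.


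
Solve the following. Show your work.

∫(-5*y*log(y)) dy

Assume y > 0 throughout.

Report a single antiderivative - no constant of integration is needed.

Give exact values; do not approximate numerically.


Step 1. Integrate ∫(-5*y*log(y)) dy by parts with u = log(y), dv = (-5*y) dy, so v = -5*y**2/2 [assuming y > 0]: now -5*y**2*log(y)/2 + ∫(5*y/2) dy.
Step 2. Evaluate the standard form: now -5*y**2*log(y)/2 + 5*y**2/4.
Answer: -5*y**2*log(y)/2 + 5*y**2/4.


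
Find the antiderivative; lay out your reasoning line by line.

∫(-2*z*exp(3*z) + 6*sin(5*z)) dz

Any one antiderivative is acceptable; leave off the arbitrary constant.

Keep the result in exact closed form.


Step 1. Rewrite: now ∫(-2*z*exp(3*z)) dz + ∫(6*sin(5*z)) dz.
Step 2. Integrate ∫(-2*z*exp(3*z)) dz by parts with u = z, dv = (-2*exp(3*z)) dz, so v = -2*exp(3*z)/3: now -2*z*exp(3*z)/3 + ∫(2*exp(3*z)/3) dz + ∫(6*sin(5*z)) dz.
Step 3. Evaluate the standard form: now -2*z*exp(3*z)/3 + 2*exp(3*z)/9 + ∫(6*sin(5*z)) dz.
Step 4. Evaluate the standard form: now -2*z*exp(3*z)/3 + 2*exp(3*z)/9 - 6*cos(5*z)/5.
Answer: -2*z*exp(3*z)/3 + 2*exp(3*z)/9 - 6*cos(5*z)/5.


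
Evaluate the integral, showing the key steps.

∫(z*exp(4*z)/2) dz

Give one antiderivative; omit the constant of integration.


Step 1. Integrate ∫(z*exp(4*z)/2) dz by parts with u = z, dv = (exp(4*z)/2) dz, so v = exp(4*z)/8: now z*exp(4*z)/8 + ∫(-exp(4*z)/8) dz.
Step 2. Evaluate the standard form: now z*exp(4*z)/8 - exp(4*z)/32.
Answer: z*exp(4*z)/8 - exp(4*z)/32.


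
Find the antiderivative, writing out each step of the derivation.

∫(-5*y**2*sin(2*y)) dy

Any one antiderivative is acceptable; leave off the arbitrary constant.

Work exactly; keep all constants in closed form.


Step 1. Integrate ∫(-5*y**2*sin(2*y)) dy by parts with u = y**2, dv = (-5*sin(2*y)) dy, so v = 5*cos(2*y)/2: now 5*y**2*cos(2*y)/2 + ∫(-5*y*cos(2*y)) dy.
Step 2. Integrate ∫(-5*y*cos(2*y)) dy by parts with u = y, dv = (-5*cos(2*y)) dy, so v = -5*sin(2*y)/2: now 5*y**2*cos(2*y)/2 - 5*y*sin(2*y)/2 + ∫(5*sin(2*y)/2) dy.
Step 3. Evaluate the standard form: now 5*y**2*cos(2*y)/2 - 5*y*sin(2*y)/2 - 5*cos(2*y)/4.
Answer: 5*y**2*cos(2*y)/2 - 5*y*sin(2*y)/2 - 5*cos(2*y)/4.


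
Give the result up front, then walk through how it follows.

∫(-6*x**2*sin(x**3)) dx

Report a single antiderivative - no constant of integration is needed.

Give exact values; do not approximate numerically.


The answer is 2*cos(x**3).
Step 1. Substitute u = x**3, turning ∫(-6*x**2*sin(x**3)) dx into ∫(-2*sin(u)) du: now ∫(-2*sin(u)) du.
Step 2. Evaluate the standard form: now 2*cos(u).
Step 3. Substitute back u = x**3: now 2*cos(x**3).
Answer: 2*cos(x**3).


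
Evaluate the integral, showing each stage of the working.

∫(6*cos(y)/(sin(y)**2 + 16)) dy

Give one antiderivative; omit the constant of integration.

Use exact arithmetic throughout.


Step 1. Substitute u = sin(y), turning ∫(6*cos(y)/(sin(y)**2 + 16)) dy into ∫(6/(u**2 + 16)) du: now ∫(6/(u**2 + 16)) du.
Step 2. Evaluate the standard form: now 3*atan(u/4)/2.
Step 3. Substitute back u = sin(y): now 3*atan(sin(y)/4)/2.
Answer: 3*atan(sin(y)/4)/2.


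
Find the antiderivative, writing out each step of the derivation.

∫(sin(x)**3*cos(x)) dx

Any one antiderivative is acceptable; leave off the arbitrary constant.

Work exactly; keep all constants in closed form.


Step 1. Substitute u = sin(x), turning ∫(sin(x)**3*cos(x)) dx into ∫(u**3) du: now ∫(u**3) du.
Step 2. Evaluate the standard form: now u**4/4.
Step 3. Substitute back u = sin(x): now sin(x)**4/4.
Answer: sin(x)**4/4.


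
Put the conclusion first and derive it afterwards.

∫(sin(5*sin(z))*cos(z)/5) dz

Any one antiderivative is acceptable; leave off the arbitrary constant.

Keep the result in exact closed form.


The answer is -cos(5*sin(z))/25.
Step 1. Substitute u = sin(z), turning ∫(sin(5*sin(z))*cos(z)/5) dz into ∫(sin(5*u)/5) du: now ∫(sin(5*u)/5) du.
Step 2. Evaluate the standard form: now -cos(5*u)/25.
Step 3. Substitute back u = sin(z): now -cos(5*sin(z))/25.
Answer: -cos(5*sin(z))/25.


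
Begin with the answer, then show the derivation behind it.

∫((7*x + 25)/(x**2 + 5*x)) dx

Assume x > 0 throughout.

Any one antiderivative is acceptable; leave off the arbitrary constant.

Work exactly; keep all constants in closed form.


The answer is 5*log(x) + 2*log(x + 5).
Step 1. Decompose ∫((7*x + 25)/(x**2 + 5*x)) dx by partial fractions, (7*x + 25)/(x**2 + 5*x) = 2/(x + 5) + 5/x: now ∫(5/x) dx + ∫(2/(x + 5)) dx.
Step 2. Evaluate the standard form [assuming x > 0]: now 5*log(x) + ∫(2/(x + 5)) dx.
Step 3. Evaluate the standard form [assuming x > -5]: now 5*log(x) + 2*log(x + 5).
Answer: 5*log(x) + 2*log(x + 5).


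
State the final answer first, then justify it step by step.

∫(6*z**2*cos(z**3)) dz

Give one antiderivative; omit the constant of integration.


The answer is 2*sin(z**3).
Step 1. Substitute u = z**3, turning ∫(6*z**2*cos(z**3)) dz into ∫(2*cos(u)) du: now ∫(2*cos(u)) du.
Step 2. Evaluate the standard form: now 2*sin(u).
Step 3. Substitute back u = z**3: now 2*sin(z**3).
Answer: 2*sin(z**3).


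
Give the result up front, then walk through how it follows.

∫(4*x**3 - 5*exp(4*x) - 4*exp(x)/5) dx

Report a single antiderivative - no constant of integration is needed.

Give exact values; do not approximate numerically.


The answer is x**4 - 5*exp(4*x)/4 - 4*exp(x)/5.
Step 1. Rewrite: now ∫(4*x**3) dx + ∫(-4*exp(x)/5) dx + ∫(-5*exp(4*x)) dx.
Step 2. Evaluate the standard form: now -5*exp(4*x)/4 + ∫(4*x**3) dx + ∫(-4*exp(x)/5) dx.
Step 3. Evaluate the standard form: now x**4 - 5*exp(4*x)/4 + ∫(-4*exp(x)/5) dx.
Step 4. Evaluate the standard form: now x**4 - 5*exp(4*x)/4 - 4*exp(x)/5.
Answer: x**4 - 5*exp(4*x)/4 - 4*exp(x)/5.


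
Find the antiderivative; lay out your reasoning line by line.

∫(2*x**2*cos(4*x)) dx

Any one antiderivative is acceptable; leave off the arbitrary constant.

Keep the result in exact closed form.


Step 1. Integrate ∫(2*x**2*cos(4*x)) dx by parts with u = x**2, dv = (2*cos(4*x)) dx, so v = sin(4*x)/2: now x**2*sin(4*x)/2 + ∫(-x*sin(4*x)) dx.
Step 2. Integrate ∫(-x*sin(4*x)) dx by parts with u = x, dv = (-sin(4*x)) dx, so v = cos(4*x)/4: now x**2*sin(4*x)/2 + x*cos(4*x)/4 + ∫(-cos(4*x)/4) dx.
Step 3. Evaluate the standard form: now x**2*sin(4*x)/2 + x*cos(4*x)/4 - sin(4*x)/16.
Answer: x**2*sin(4*x)/2 + x*cos(4*x)/4 - sin(4*x)/16.


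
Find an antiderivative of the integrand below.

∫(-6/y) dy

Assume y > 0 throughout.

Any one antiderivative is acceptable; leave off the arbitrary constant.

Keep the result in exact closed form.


Answer: -6*log(y).


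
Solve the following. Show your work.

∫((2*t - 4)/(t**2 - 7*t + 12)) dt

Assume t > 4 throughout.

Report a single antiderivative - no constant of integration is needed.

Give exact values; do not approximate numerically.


Step 1. Decompose ∫((2*t - 4)/(t**2 - 7*t + 12)) dt by partial fractions, (2*t - 4)/(t**2 - 7*t + 12) = -2/(t - 3) + 4/(t - 4): now ∫(4/(t - 4)) dt + ∫(-2/(t - 3)) dt.
Step 2. Evaluate the standard form [assuming t > 3]: now -2*log(t - 3) + ∫(4/(t - 4)) dt.
Step 3. Evaluate the standard form [assuming t > 4]: now 4*log(t - 4) - 2*log(t - 3).
Answer: 4*log(t - 4) - 2*log(t - 3).


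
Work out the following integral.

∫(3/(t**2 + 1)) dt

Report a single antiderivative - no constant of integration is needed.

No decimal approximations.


Answer: 3*atan(t).


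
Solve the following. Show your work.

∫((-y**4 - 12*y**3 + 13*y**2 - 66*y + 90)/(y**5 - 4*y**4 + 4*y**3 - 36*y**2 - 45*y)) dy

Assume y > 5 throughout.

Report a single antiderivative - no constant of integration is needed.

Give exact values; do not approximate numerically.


Step 1. Decompose ∫((-y**4 - 12*y**3 + 13*y**2 - 66*y + 90)/(y**5 - 4*y**4 + 4*y**3 - 36*y**2 - 45*y)) dy by partial fractions, (-y**4 - 12*y**3 + 13*y**2 - 66*y + 90)/(y**5 - 4*y**4 + 4*y**3 - 36*y**2 - 45*y) = -3/(y**2 + 9) + 3/(y + 1) - 2/(y - 5) - 2/y: now ∫(-2/y) dy + ∫(-2/(y - 5)) dy + ∫(3/(y + 1)) dy + ∫(-3/(y**2 + 9)) dy.
Step 2. Evaluate the standard form [assuming y > 0]: now -2*log(y) + ∫(-2/(y - 5)) dy + ∫(3/(y + 1)) dy + ∫(-3/(y**2 + 9)) dy.
Step 3. Evaluate the standard form [assuming y > -1]: now -2*log(y) + 3*log(y + 1) + ∫(-2/(y - 5)) dy + ∫(-3/(y**2 + 9)) dy.
Step 4. Evaluate the standard form [assuming y > 5]: now -2*log(y) - 2*log(y - 5) + 3*log(y + 1) + ∫(-3/(y**2 + 9)) dy.
Step 5. Evaluate the standard form: now -2*log(y) - 2*log(y - 5) + 3*log(y + 1) - atan(y/3).
Answer: -2*log(y) - 2*log(y - 5) + 3*log(y + 1) - atan(y/3).


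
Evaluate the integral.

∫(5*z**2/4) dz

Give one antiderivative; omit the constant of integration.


Answer: 5*z**3/12.


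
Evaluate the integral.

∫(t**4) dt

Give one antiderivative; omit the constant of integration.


Answer: t**5/5.


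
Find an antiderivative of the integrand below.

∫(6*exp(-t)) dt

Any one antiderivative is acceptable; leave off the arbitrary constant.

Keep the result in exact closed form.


Answer: -6*exp(-t).


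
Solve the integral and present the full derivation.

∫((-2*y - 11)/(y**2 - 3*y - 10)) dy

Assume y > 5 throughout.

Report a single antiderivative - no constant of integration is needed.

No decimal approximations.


Step 1. Decompose ∫((-2*y - 11)/(y**2 - 3*y - 10)) dy by partial fractions, (-2*y - 11)/(y**2 - 3*y - 10) = 1/(y + 2) - 3/(y - 5): now ∫(-3/(y - 5)) dy + ∫(1/(y + 2)) dy.
Step 2. Evaluate the standard form [assuming y > 5]: now -3*log(y - 5) + ∫(1/(y + 2)) dy.
Step 3. Evaluate the standard form [assuming y > -2]: now -3*log(y - 5) + log(y + 2).
Answer: -3*log(y - 5) + log(y + 2).


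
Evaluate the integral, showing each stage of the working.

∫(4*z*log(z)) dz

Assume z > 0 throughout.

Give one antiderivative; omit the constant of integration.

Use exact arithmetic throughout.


Step 1. Integrate ∫(4*z*log(z)) dz by parts with u = log(z), dv = (4*z) dz, so v = 2*z**2 [assuming z > 0]: now 2*z**2*log(z) + ∫(-2*z) dz.
Step 2. Evaluate the standard form: now 2*z**2*log(z) - z**2.
Answer: 2*z**2*log(z) - z**2.


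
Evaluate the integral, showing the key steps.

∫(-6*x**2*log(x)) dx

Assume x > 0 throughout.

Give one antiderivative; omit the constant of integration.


Step 1. Integrate ∫(-6*x**2*log(x)) dx by parts with u = log(x), dv = (-6*x**2) dx, so v = -2*x**3 [assuming x > 0]: now -2*x**3*log(x) + ∫(2*x**2) dx.
Step 2. Evaluate the standard form: now -2*x**3*log(x) + 2*x**3/3.
Answer: -2*x**3*log(x) + 2*x**3/3.


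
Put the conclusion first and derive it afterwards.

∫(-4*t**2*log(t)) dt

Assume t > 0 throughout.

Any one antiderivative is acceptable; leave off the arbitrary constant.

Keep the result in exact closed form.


The answer is -4*t**3*log(t)/3 + 4*t**3/9.
Step 1. Integrate ∫(-4*t**2*log(t)) dt by parts with u = log(t), dv = (-4*t**2) dt, so v = -4*t**3/3 [assuming t > 0]: now -4*t**3*log(t)/3 + ∫(4*t**2/3) dt.
Step 2. Evaluate the standard form: now -4*t**3*log(t)/3 + 4*t**3/9.
Answer: -4*t**3*log(t)/3 + 4*t**3/9.


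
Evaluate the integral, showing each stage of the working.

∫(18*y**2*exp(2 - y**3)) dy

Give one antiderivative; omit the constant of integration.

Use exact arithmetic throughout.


Step 1. Substitute u = y**3 - 2, turning ∫(18*y**2*exp(2 - y**3)) dy into ∫(6*exp(-u)) du: now ∫(6*exp(-u)) du.
Step 2. Evaluate the standard form: now -6*exp(-u).
Step 3. Substitute back u = y**3 - 2: now -6*exp(2 - y**3).
Answer: -6*exp(2 - y**3).


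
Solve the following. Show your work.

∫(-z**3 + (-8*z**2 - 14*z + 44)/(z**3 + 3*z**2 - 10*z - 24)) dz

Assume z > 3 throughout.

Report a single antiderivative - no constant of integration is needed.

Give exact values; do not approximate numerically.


Step 1. Rewrite: now ∫(-z**3) dz + ∫((-8*z**2 - 14*z + 44)/(z**3 + 3*z**2 - 10*z - 24)) dz.
Step 2. Evaluate the standard form: now -z**4/4 + ∫((-8*z**2 - 14*z + 44)/(z**3 + 3*z**2 - 10*z - 24)) dz.
Step 3. Decompose ∫((-8*z**2 - 14*z + 44)/(z**3 + 3*z**2 - 10*z - 24)) dz by partial fractions, (-8*z**2 - 14*z + 44)/(z**3 + 3*z**2 - 10*z - 24) = -2/(z + 4) - 4/(z + 2) - 2/(z - 3): now -z**4/4 + ∫(-2/(z - 3)) dz + ∫(-4/(z + 2)) dz + ∫(-2/(z + 4)) dz.
Step 4. Evaluate the standard form [assuming z > -4]: now -z**4/4 - 2*log(z + 4) + ∫(-2/(z - 3)) dz + ∫(-4/(z + 2)) dz.
Step 5. Evaluate the standard form [assuming z > 3]: now -z**4/4 - 2*log(z - 3) - 2*log(z + 4) + ∫(-4/(z + 2)) dz.
Step 6. Evaluate the standard form [assuming z > -2]: now -z**4/4 - 2*log(z - 3) - 4*log(z + 2) - 2*log(z + 4).
Answer: -z**4/4 - 2*log(z - 3) - 4*log(z + 2) - 2*log(z + 4).


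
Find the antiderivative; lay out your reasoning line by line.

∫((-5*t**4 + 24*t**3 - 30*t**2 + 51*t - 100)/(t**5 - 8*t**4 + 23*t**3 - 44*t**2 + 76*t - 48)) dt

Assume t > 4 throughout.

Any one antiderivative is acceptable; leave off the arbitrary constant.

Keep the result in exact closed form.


Step 1. Decompose ∫((-5*t**4 + 24*t**3 - 30*t**2 + 51*t - 100)/(t**5 - 8*t**4 + 23*t**3 - 44*t**2 + 76*t - 48)) dt by partial fractions, (-5*t**4 + 24*t**3 - 30*t**2 + 51*t - 100)/(t**5 - 8*t**4 + 23*t**3 - 44*t**2 + 76*t - 48) = -3/(t**2 + 4) - 2/(t - 1) - 1/(t - 3) - 2/(t - 4): now ∫(-2/(t - 4)) dt + ∫(-1/(t - 3)) dt + ∫(-2/(t - 1)) dt + ∫(-3/(t**2 + 4)) dt.
Step 2. Evaluate the standard form [assuming t > 1]: now -2*log(t - 1) + ∫(-2/(t - 4)) dt + ∫(-1/(t - 3)) dt + ∫(-3/(t**2 + 4)) dt.
Step 3. Evaluate the standard form [assuming t > 3]: now -log(t - 3) - 2*log(t - 1) + ∫(-2/(t - 4)) dt + ∫(-3/(t**2 + 4)) dt.
Step 4. Evaluate the standard form [assuming t > 4]: now -2*log(t - 4) - log(t - 3) - 2*log(t - 1) + ∫(-3/(t**2 + 4)) dt.
Step 5. Evaluate the standard form: now -2*log(t - 4) - log(t - 3) - 2*log(t - 1) - 3*atan(t/2)/2.
Answer: -2*log(t - 4) - log(t - 3) - 2*log(t - 1) - 3*atan(t/2)/2.


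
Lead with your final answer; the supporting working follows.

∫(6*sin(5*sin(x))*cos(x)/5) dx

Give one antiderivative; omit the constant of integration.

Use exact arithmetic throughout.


The answer is -6*cos(5*sin(x))/25.
Step 1. Substitute u = sin(x), turning ∫(6*sin(5*sin(x))*cos(x)/5) dx into ∫(6*sin(5*u)/5) du: now ∫(6*sin(5*u)/5) du.
Step 2. Evaluate the standard form: now -6*cos(5*u)/25.
Step 3. Substitute back u = sin(x): now -6*cos(5*sin(x))/25.
Answer: -6*cos(5*sin(x))/25.


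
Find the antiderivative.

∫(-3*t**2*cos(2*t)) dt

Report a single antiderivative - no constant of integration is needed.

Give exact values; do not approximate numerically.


Answer: -3*t**2*sin(2*t)/2 - 3*t*cos(2*t)/2 + 3*sin(2*t)/4.


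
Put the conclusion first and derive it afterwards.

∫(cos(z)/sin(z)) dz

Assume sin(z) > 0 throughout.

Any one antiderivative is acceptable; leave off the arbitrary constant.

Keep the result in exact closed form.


The answer is log(sin(z)).
Step 1. Substitute u = sin(z), turning ∫(cos(z)/sin(z)) dz into ∫(1/u) du: now ∫(1/u) du.
Step 2. Evaluate the standard form [assuming u > 0]: now log(u).
Step 3. Substitute back u = sin(z): now log(sin(z)).
Answer: log(sin(z)).


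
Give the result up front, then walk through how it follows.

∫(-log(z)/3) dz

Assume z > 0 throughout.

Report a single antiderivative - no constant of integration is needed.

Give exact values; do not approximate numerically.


The answer is -z*log(z)/3 + z/3.
Step 1. Integrate ∫(-log(z)/3) dz by parts with u = log(z), dv = (-1/3) dz, so v = -z/3 [assuming z > 0]: now -z*log(z)/3 + ∫(1/3) dz.
Step 2. Evaluate the standard form: now -z*log(z)/3 + z/3.
Answer: -z*log(z)/3 + z/3.


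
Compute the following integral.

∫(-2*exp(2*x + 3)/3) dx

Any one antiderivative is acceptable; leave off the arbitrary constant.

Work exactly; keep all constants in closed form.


Answer: -exp(2*x + 3)/3.


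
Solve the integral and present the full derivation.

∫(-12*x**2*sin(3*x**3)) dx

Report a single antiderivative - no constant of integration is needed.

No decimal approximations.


Step 1. Substitute u = x**3, turning ∫(-12*x**2*sin(3*x**3)) dx into ∫(-4*sin(3*u)) du: now ∫(-4*sin(3*u)) du.
Step 2. Evaluate the standard form: now 4*cos(3*u)/3.
Step 3. Substitute back u = x**3: now 4*cos(3*x**3)/3.
Answer: 4*cos(3*x**3)/3.


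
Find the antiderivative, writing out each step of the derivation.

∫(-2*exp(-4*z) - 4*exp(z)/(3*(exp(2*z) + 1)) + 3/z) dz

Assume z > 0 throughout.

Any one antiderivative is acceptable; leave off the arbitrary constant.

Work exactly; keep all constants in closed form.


Step 1. Rewrite: now ∫(3/z) dz + ∫(-4*exp(z)/(3*(exp(2*z) + 1))) dz + ∫(-2*exp(-4*z)) dz.
Step 2. Evaluate the standard form: now ∫(3/z) dz + ∫(-4*exp(z)/(3*(exp(2*z) + 1))) dz + exp(-4*z)/2.
Step 3. Substitute u = exp(z), turning ∫(-4*exp(z)/(3*(exp(2*z) + 1))) dz into ∫(-4/(3*(u**2 + 1))) du: now ∫(3/z) dz + ∫(-4/(3*(u**2 + 1))) du + exp(-4*z)/2.
Step 4. Evaluate the standard form: now -4*atan(u)/3 + ∫(3/z) dz + exp(-4*z)/2.
Step 5. Substitute back u = exp(z): now -4*atan(exp(z))/3 + ∫(3/z) dz + exp(-4*z)/2.
Step 6. Evaluate the standard form [assuming z > 0]: now 3*log(z) - 4*atan(exp(z))/3 + exp(-4*z)/2.
Answer: 3*log(z) - 4*atan(exp(z))/3 + exp(-4*z)/2.


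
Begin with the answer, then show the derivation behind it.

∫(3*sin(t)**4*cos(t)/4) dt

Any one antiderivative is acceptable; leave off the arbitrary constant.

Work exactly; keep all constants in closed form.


The answer is 3*sin(t)**5/20.
Step 1. Substitute u = sin(t), turning ∫(3*sin(t)**4*cos(t)/4) dt into ∫(3*u**4/4) du: now ∫(3*u**4/4) du.
Step 2. Evaluate the standard form: now 3*u**5/20.
Step 3. Substitute back u = sin(t): now 3*sin(t)**5/20.
Answer: 3*sin(t)**5/20.


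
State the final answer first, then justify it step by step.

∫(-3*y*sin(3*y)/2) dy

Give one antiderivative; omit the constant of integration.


The answer is y*cos(3*y)/2 - sin(3*y)/6.
Step 1. Integrate ∫(-3*y*sin(3*y)/2) dy by parts with u = y, dv = (-3*sin(3*y)/2) dy, so v = cos(3*y)/2: now y*cos(3*y)/2 + ∫(-cos(3*y)/2) dy.
Step 2. Evaluate the standard form: now y*cos(3*y)/2 - sin(3*y)/6.
Answer: y*cos(3*y)/2 - sin(3*y)/6.


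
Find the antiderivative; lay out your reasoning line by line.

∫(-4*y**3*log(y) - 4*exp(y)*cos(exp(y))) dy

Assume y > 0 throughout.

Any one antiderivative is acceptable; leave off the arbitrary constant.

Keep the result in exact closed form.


Step 1. Rewrite: now ∫(-4*y**3*log(y)) dy + ∫(-4*exp(y)*cos(exp(y))) dy.
Step 2. Integrate ∫(-4*y**3*log(y)) dy by parts with u = log(y), dv = (-4*y**3) dy, so v = -y**4 [assuming y > 0]: now -y**4*log(y) + ∫(y**3) dy + ∫(-4*exp(y)*cos(exp(y))) dy.
Step 3. Evaluate the standard form: now -y**4*log(y) + y**4/4 + ∫(-4*exp(y)*cos(exp(y))) dy.
Step 4. Substitute u = exp(y), turning ∫(-4*exp(y)*cos(exp(y))) dy into ∫(-4*cos(u)) du: now -y**4*log(y) + y**4/4 + ∫(-4*cos(u)) du.
Step 5. Evaluate the standard form: now -y**4*log(y) + y**4/4 - 4*sin(u).
Step 6. Substitute back u = exp(y): now -y**4*log(y) + y**4/4 - 4*sin(exp(y)).
Answer: -y**4*log(y) + y**4/4 - 4*sin(exp(y)).


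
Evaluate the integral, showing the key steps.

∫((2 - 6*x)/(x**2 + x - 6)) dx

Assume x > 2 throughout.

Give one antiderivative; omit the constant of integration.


Step 1. Decompose ∫((2 - 6*x)/(x**2 + x - 6)) dx by partial fractions, (2 - 6*x)/(x**2 + x - 6) = -4/(x + 3) - 2/(x - 2): now ∫(-2/(x - 2)) dx + ∫(-4/(x + 3)) dx.
Step 2. Evaluate the standard form [assuming x > 2]: now -2*log(x - 2) + ∫(-4/(x + 3)) dx.
Step 3. Evaluate the standard form [assuming x > -3]: now -2*log(x - 2) - 4*log(x + 3).
Answer: -2*log(x - 2) - 4*log(x + 3).


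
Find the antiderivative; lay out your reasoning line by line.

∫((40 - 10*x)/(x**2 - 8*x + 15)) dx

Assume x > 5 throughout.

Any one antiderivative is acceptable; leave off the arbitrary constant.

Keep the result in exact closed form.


Step 1. Decompose ∫((40 - 10*x)/(x**2 - 8*x + 15)) dx by partial fractions, (40 - 10*x)/(x**2 - 8*x + 15) = -5/(x - 3) - 5/(x - 5): now ∫(-5/(x - 5)) dx + ∫(-5/(x - 3)) dx.
Step 2. Evaluate the standard form [assuming x > 5]: now -5*log(x - 5) + ∫(-5/(x - 3)) dx.
Step 3. Evaluate the standard form [assuming x > 3]: now -5*log(x - 5) - 5*log(x - 3).
Answer: -5*log(x - 5) - 5*log(x - 3).


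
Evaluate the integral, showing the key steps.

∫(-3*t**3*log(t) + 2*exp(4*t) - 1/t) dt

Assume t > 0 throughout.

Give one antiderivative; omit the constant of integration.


Step 1. Rewrite: now ∫(-1/t) dt + ∫(-3*t**3*log(t)) dt + ∫(2*exp(4*t)) dt.
Step 2. Evaluate the standard form [assuming t > 0]: now -log(t) + ∫(-3*t**3*log(t)) dt + ∫(2*exp(4*t)) dt.
Step 3. Evaluate the standard form: now exp(4*t)/2 - log(t) + ∫(-3*t**3*log(t)) dt.
Step 4. Integrate ∫(-3*t**3*log(t)) dt by parts with u = log(t), dv = (-3*t**3) dt, so v = -3*t**4/4 [assuming t > 0]: now -3*t**4*log(t)/4 + exp(4*t)/2 - log(t) + ∫(3*t**3/4) dt.
Step 5. Evaluate the standard form: now -3*t**4*log(t)/4 + 3*t**4/16 + exp(4*t)/2 - log(t).
Answer: -3*t**4*log(t)/4 + 3*t**4/16 + exp(4*t)/2 - log(t).


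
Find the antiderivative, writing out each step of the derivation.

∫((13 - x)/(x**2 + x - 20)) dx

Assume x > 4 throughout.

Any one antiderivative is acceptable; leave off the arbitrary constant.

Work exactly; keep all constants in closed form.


Step 1. Decompose ∫((13 - x)/(x**2 + x - 20)) dx by partial fractions, (13 - x)/(x**2 + x - 20) = -2/(x + 5) + 1/(x - 4): now ∫(1/(x - 4)) dx + ∫(-2/(x + 5)) dx.
Step 2. Evaluate the standard form [assuming x > 4]: now log(x - 4) + ∫(-2/(x + 5)) dx.
Step 3. Evaluate the standard form [assuming x > -5]: now log(x - 4) - 2*log(x + 5).
Answer: log(x - 4) - 2*log(x + 5).


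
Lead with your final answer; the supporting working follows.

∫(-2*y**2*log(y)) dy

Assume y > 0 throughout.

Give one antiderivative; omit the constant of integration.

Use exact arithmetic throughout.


The answer is -2*y**3*log(y)/3 + 2*y**3/9.
Step 1. Integrate ∫(-2*y**2*log(y)) dy by parts with u = log(y), dv = (-2*y**2) dy, so v = -2*y**3/3 [assuming y > 0]: now -2*y**3*log(y)/3 + ∫(2*y**2/3) dy.
Step 2. Evaluate the standard form: now -2*y**3*log(y)/3 + 2*y**3/9.
Answer: -2*y**3*log(y)/3 + 2*y**3/9.


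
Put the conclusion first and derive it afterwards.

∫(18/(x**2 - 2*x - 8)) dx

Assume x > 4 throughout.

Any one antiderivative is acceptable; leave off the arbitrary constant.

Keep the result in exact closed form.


The answer is 3*log(x - 4) - 3*log(x + 2).
Step 1. Decompose ∫(18/(x**2 - 2*x - 8)) dx by partial fractions, 18/(x**2 - 2*x - 8) = -3/(x + 2) + 3/(x - 4): now ∫(3/(x - 4)) dx + ∫(-3/(x + 2)) dx.
Step 2. Evaluate the standard form [assuming x > 4]: now 3*log(x - 4) + ∫(-3/(x + 2)) dx.
Step 3. Evaluate the standard form [assuming x > -2]: now 3*log(x - 4) - 3*log(x + 2).
Answer: 3*log(x - 4) - 3*log(x + 2).


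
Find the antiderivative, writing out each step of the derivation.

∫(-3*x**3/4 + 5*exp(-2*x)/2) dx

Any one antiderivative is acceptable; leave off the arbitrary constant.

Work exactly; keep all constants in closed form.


Step 1. Rewrite: now ∫(-3*x**3/4) dx + ∫(5*exp(-2*x)/2) dx.
Step 2. Evaluate the standard form: now -3*x**4/16 + ∫(5*exp(-2*x)/2) dx.
Step 3. Evaluate the standard form: now -3*x**4/16 - 5*exp(-2*x)/4.
Answer: -3*x**4/16 - 5*exp(-2*x)/4.


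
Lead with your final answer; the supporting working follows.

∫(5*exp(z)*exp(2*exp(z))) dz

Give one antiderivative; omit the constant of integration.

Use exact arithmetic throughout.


The answer is 5*exp(2*exp(z))/2.
Step 1. Substitute u = exp(z), turning ∫(5*exp(z)*exp(2*exp(z))) dz into ∫(5*exp(2*u)) du: now ∫(5*exp(2*u)) du.
Step 2. Evaluate the standard form: now 5*exp(2*u)/2.
Step 3. Substitute back u = exp(z): now 5*exp(2*exp(z))/2.
Answer: 5*exp(2*exp(z))/2.


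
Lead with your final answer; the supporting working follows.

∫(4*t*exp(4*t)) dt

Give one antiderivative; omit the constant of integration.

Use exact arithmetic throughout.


The answer is t*exp(4*t) - exp(4*t)/4.
Step 1. Integrate ∫(4*t*exp(4*t)) dt by parts with u = t, dv = (4*exp(4*t)) dt, so v = exp(4*t): now t*exp(4*t) + ∫(-exp(4*t)) dt.
Step 2. Evaluate the standard form: now t*exp(4*t) - exp(4*t)/4.
Answer: t*exp(4*t) - exp(4*t)/4.


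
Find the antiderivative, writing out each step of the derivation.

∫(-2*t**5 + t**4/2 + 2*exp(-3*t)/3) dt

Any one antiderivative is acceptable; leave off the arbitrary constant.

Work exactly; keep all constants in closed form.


Step 1. Rewrite: now ∫(t**4/2) dt + ∫(-2*t**5) dt + ∫(2*exp(-3*t)/3) dt.
Step 2. Evaluate the standard form: now t**5/10 + ∫(-2*t**5) dt + ∫(2*exp(-3*t)/3) dt.
Step 3. Evaluate the standard form: now -t**6/3 + t**5/10 + ∫(2*exp(-3*t)/3) dt.
Step 4. Evaluate the standard form: now -t**6/3 + t**5/10 - 2*exp(-3*t)/9.
Answer: -t**6/3 + t**5/10 - 2*exp(-3*t)/9.


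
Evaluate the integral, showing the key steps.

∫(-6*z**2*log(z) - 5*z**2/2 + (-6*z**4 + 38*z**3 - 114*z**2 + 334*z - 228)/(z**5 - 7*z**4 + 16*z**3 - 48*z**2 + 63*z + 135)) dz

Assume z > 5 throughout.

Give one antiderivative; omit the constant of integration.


Step 1. Rewrite: now ∫(-5*z**2/2) dz + ∫(-6*z**2*log(z)) dz + ∫((-6*z**4 + 38*z**3 - 114*z**2 + 334*z - 228)/(z**5 - 7*z**4 + 16*z**3 - 48*z**2 + 63*z + 135)) dz.
Step 2. Decompose ∫((-6*z**4 + 38*z**3 - 114*z**2 + 334*z - 228)/(z**5 - 7*z**4 + 16*z**3 - 48*z**2 + 63*z + 135)) dz by partial fractions, (-6*z**4 + 38*z**3 - 114*z**2 + 334*z - 228)/(z**5 - 7*z**4 + 16*z**3 - 48*z**2 + 63*z + 135) = 4/(z**2 + 9) - 3/(z + 1) - 2/(z - 3) - 1/(z - 5): now ∫(-5*z**2/2) dz + ∫(-6*z**2*log(z)) dz + ∫(-1/(z - 5)) dz + ∫(-2/(z - 3)) dz + ∫(-3/(z + 1)) dz + ∫(4/(z**2 + 9)) dz.
Step 3. Evaluate the standard form [assuming z > 5]: now -log(z - 5) + ∫(-5*z**2/2) dz + ∫(-6*z**2*log(z)) dz + ∫(-2/(z - 3)) dz + ∫(-3/(z + 1)) dz + ∫(4/(z**2 + 9)) dz.
Step 4. Evaluate the standard form [assuming z > 3]: now -log(z - 5) - 2*log(z - 3) + ∫(-5*z**2/2) dz + ∫(-6*z**2*log(z)) dz + ∫(-3/(z + 1)) dz + ∫(4/(z**2 + 9)) dz.
Step 5. Evaluate the standard form [assuming z > -1]: now -log(z - 5) - 2*log(z - 3) - 3*log(z + 1) + ∫(-5*z**2/2) dz + ∫(-6*z**2*log(z)) dz + ∫(4/(z**2 + 9)) dz.
Step 6. Evaluate the standard form: now -log(z - 5) - 2*log(z - 3) - 3*log(z + 1) + 4*atan(z/3)/3 + ∫(-5*z**2/2) dz + ∫(-6*z**2*log(z)) dz.
Step 7. Evaluate the standard form: now -5*z**3/6 - log(z - 5) - 2*log(z - 3) - 3*log(z + 1) + 4*atan(z/3)/3 + ∫(-6*z**2*log(z)) dz.
Step 8. Integrate ∫(-6*z**2*log(z)) dz by parts with u = log(z), dv = (-6*z**2) dz, so v = -2*z**3 [assuming z > 0]: now -2*z**3*log(z) - 5*z**3/6 - log(z - 5) - 2*log(z - 3) - 3*log(z + 1) + 4*atan(z/3)/3 + ∫(2*z**2) dz.
Step 9. Evaluate the standard form: now -2*z**3*log(z) - z**3/6 - log(z - 5) - 2*log(z - 3) - 3*log(z + 1) + 4*atan(z/3)/3.
Answer: -2*z**3*log(z) - z**3/6 - log(z - 5) - 2*log(z - 3) - 3*log(z + 1) + 4*atan(z/3)/3.


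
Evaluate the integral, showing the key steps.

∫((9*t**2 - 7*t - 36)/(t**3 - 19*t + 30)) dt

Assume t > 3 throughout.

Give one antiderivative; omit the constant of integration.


Step 1. Decompose ∫((9*t**2 - 7*t - 36)/(t**3 - 19*t + 30)) dt by partial fractions, (9*t**2 - 7*t - 36)/(t**3 - 19*t + 30) = 4/(t + 5) + 2/(t - 2) + 3/(t - 3): now ∫(3/(t - 3)) dt + ∫(2/(t - 2)) dt + ∫(4/(t + 5)) dt.
Step 2. Evaluate the standard form [assuming t > -5]: now 4*log(t + 5) + ∫(3/(t - 3)) dt + ∫(2/(t - 2)) dt.
Step 3. Evaluate the standard form [assuming t > 2]: now 2*log(t - 2) + 4*log(t + 5) + ∫(3/(t - 3)) dt.
Step 4. Evaluate the standard form [assuming t > 3]: now 3*log(t - 3) + 2*log(t - 2) + 4*log(t + 5).
Answer: 3*log(t - 3) + 2*log(t - 2) + 4*log(t + 5).


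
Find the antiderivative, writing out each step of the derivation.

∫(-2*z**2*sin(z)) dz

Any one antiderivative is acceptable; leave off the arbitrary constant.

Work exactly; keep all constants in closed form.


Step 1. Integrate ∫(-2*z**2*sin(z)) dz by parts with u = z**2, dv = (-2*sin(z)) dz, so v = 2*cos(z): now 2*z**2*cos(z) + ∫(-4*z*cos(z)) dz.
Step 2. Integrate ∫(-4*z*cos(z)) dz by parts with u = z, dv = (-4*cos(z)) dz, so v = -4*sin(z): now 2*z**2*cos(z) - 4*z*sin(z) + ∫(4*sin(z)) dz.
Step 3. Evaluate the standard form: now 2*z**2*cos(z) - 4*z*sin(z) - 4*cos(z).
Answer: 2*z**2*cos(z) - 4*z*sin(z) - 4*cos(z).


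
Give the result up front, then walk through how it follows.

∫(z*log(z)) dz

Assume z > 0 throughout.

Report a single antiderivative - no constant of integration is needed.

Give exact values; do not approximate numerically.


The answer is z**2*log(z)/2 - z**2/4.
Step 1. Integrate ∫(z*log(z)) dz by parts with u = log(z), dv = (z) dz, so v = z**2/2 [assuming z > 0]: now z**2*log(z)/2 + ∫(-z/2) dz.
Step 2. Evaluate the standard form: now z**2*log(z)/2 - z**2/4.
Answer: z**2*log(z)/2 - z**2/4.
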